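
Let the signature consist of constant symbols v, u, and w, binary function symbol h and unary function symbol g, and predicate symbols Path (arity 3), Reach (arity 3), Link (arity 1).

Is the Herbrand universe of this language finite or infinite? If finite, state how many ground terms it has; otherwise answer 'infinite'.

infinite

The signature has at least one function symbol (h, arity 2) and at least one constant (v).
Iterating h gives infinitely many distinct ground terms: v, h(v, v), h(h(v, v), h(v, v)), ...
So the Herbrand universe is infinite.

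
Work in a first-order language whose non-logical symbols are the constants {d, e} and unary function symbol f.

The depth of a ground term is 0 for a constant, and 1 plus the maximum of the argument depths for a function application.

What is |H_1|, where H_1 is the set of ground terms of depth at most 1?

4

Count level by level. With function symbols f/1, the terms of depth ≤ k are the 2 constants together with each function applied to depth-≤(k−1) tuples, so N_k = 2 + N_{k-1}.
N_0 = 2
N_1 = 2 + 2 = 4
Explicitly: d, e, f(d), f(e).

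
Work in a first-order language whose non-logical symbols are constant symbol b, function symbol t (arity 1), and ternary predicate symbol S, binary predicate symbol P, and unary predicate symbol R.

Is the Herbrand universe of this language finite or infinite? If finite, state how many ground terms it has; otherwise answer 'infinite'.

infinite

The signature has at least one function symbol (t, arity 1) and at least one constant (b).
Iterating t gives infinitely many distinct ground terms: b, t(b), t(t(b)), ...
So the Herbrand universe is infinite.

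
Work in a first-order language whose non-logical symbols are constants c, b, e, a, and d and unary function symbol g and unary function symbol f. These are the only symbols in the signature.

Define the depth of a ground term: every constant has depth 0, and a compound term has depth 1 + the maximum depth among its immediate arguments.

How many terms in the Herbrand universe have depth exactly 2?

20

Let N_k = |{terms of depth ≤ k}|. Then N_0 = 5 and N_k = 5 + N_{k-1} + N_{k-1} for k ≥ 1 (one summand per function symbol, arity giving the exponent).
N_0 = 5
N_1 = 5 + 5 + 5 = 15
N_2 = 5 + 15 + 15 = 35
Terms of depth exactly 2: N_2 − N_1 = 35 − 15 = 20.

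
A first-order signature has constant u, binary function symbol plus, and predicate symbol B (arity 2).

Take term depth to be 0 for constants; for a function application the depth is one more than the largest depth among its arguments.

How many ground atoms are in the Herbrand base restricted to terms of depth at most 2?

25

First count ground terms of depth ≤ 2.
Count level by level. With function symbols plus/2, the terms of depth ≤ k are the 1 constant together with each function applied to depth-≤(k−1) tuples, so N_k = 1 + N_{k-1}^2.
N_0 = 1
N_1 = 1 + 1^2 = 2
N_2 = 1 + 2^2 = 5
So |H| = 5.
A ground atom is a predicate applied to a tuple of terms from H, so the count is the sum over predicates of |H|^arity:
  B: 5^2 = 25
Total ground atoms: 25.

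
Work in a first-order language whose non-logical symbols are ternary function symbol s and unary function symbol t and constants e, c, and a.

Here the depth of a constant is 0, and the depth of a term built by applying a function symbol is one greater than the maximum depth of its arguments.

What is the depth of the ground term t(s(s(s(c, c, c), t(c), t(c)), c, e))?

4

depth(s(c, c, c)) = 1 + max(0, 0, 0) = 1
depth(t(c)) = 1 + depth(c) = 1 + 0 = 1
depth(s(s(c, c, c), t(c), t(c))) = 1 + max(1, 1, 1) = 2
depth(s(s(s(c, c, c), t(c), t(c)), c, e)) = 1 + max(2, 0, 0) = 3
depth(t(s(s(s(c, c, c), t(c), t(c)), c, e))) = 1 + depth(s(s(s(c, c, c), t(c), t(c)), c, e)) = 1 + 3 = 4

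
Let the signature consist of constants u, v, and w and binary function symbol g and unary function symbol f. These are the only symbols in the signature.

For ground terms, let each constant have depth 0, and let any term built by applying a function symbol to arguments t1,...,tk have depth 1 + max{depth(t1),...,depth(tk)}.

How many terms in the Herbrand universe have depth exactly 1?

12

Write N_k for the number of ground terms of depth ≤ k. A term of depth ≤ k is either a constant or a function symbol applied to arguments of depth ≤ k−1, so N_k = 3 + N_{k-1}^2 + N_{k-1}.
N_0 = 3
N_1 = 3 + 3^2 + 3 = 15
Terms of depth exactly 1: N_1 − N_0 = 15 − 3 = 12.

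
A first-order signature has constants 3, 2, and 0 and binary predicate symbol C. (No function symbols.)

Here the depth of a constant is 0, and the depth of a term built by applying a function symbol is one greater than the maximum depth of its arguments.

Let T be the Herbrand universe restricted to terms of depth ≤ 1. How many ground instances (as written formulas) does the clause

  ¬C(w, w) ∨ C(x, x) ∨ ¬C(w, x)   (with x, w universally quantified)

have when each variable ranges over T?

9

Ground terms of depth ≤ 1:
  With no function symbols every ground term is a constant, so there are exactly 3 ground terms at every depth bound.
  N_0 = 3
  N_1 = 3
  Explicitly: 3, 2, 0.
So there are 3 ground terms available for substitution.
There are 2 variables to instantiate (x, w), each occurring in at least one literal, so different choices give different ground instances.
Number of ground instances = 3^2 = 9.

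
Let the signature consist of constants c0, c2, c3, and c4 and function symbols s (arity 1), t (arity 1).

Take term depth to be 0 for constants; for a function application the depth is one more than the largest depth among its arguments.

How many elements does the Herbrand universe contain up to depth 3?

Count level by level. With function symbols s/1, t/1, the terms of depth ≤ k are the 4 constants together with each function applied to depth-≤(k−1) tuples, so N_k = 4 + N_{k-1} + N_{k-1}.
N_0 = 4
N_1 = 4 + 4 + 4 = 12
N_2 = 4 + 12 + 12 = 28
N_3 = 4 + 28 + 28 = 60

60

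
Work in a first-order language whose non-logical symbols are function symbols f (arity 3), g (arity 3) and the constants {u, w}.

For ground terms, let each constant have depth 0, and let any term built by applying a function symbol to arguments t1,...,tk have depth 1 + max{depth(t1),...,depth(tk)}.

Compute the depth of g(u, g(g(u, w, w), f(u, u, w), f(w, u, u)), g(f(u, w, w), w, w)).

3

depth(g(u, w, w)) = 1 + max(0, 0, 0) = 1
depth(f(u, u, w)) = 1 + max(0, 0, 0) = 1
depth(f(w, u, u)) = 1 + max(0, 0, 0) = 1
depth(g(g(u, w, w), f(u, u, w), f(w, u, u))) = 1 + max(1, 1, 1) = 2
depth(f(u, w, w)) = 1 + max(0, 0, 0) = 1
depth(g(f(u, w, w), w, w)) = 1 + max(1, 0, 0) = 2
depth(g(u, g(g(u, w, w), f(u, u, w), f(w, u, u)), g(f(u, w, w), w, w))) = 1 + max(0, 2, 2) = 3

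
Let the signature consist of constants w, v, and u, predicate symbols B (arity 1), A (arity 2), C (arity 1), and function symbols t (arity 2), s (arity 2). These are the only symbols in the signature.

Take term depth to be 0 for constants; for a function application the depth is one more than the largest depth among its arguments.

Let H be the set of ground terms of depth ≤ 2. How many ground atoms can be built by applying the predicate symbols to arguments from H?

First count ground terms of depth ≤ 2.
If N_k denotes the number of depth-≤k ground terms, the 3 constants give N_0 = 3, and each function symbol of arity r contributes N_{k-1}^r new terms at level k: N_k = 3 + N_{k-1}^2 + N_{k-1}^2.
N_0 = 3
N_1 = 3 + 3^2 + 3^2 = 21
N_2 = 3 + 21^2 + 21^2 = 885
So |H| = 885.
Ground atoms are formed by filling each argument slot of a predicate with a term from H, so an r-ary predicate gives |H|^r atoms:
  B: 885;  A: 885^2 = 783225;  C: 885
Total ground atoms: 885 + 783225 + 885 = 784995.

784995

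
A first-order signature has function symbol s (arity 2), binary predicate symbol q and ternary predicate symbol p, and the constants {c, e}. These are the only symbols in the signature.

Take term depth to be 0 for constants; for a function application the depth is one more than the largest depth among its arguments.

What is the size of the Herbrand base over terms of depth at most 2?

First count ground terms of depth ≤ 2.
Let N_k count ground terms of depth at most k. Each non-constant term of depth ≤ k is some function symbol applied to depth-≤(k−1) arguments, giving N_k = 2 + N_{k-1}^2.
N_0 = 2
N_1 = 2 + 2^2 = 6
N_2 = 2 + 6^2 = 38
So |H| = 38.
For each predicate symbol, the number of ground atoms is |H| raised to its arity; summing:
  q: 38^2 = 1444;  p: 38^3 = 54872
Total ground atoms: 1444 + 54872 = 56316.

56316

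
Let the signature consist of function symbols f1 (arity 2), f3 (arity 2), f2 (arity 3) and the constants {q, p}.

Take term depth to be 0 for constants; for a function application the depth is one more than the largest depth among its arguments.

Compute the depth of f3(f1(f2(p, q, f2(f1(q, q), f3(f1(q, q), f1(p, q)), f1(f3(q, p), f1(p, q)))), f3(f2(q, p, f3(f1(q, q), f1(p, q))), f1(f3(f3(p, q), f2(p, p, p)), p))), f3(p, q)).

depth(f1(q, q)) = 1 + max(0, 0) = 1
depth(f1(p, q)) = 1 + max(0, 0) = 1
depth(f3(f1(q, q), f1(p, q))) = 1 + max(1, 1) = 2
depth(f3(q, p)) = 1 + max(0, 0) = 1
depth(f1(f3(q, p), f1(p, q))) = 1 + max(1, 1) = 2
depth(f2(f1(q, q), f3(f1(q, q), f1(p, q)), f1(f3(q, p), f1(p, q)))) = 1 + max(1, 2, 2) = 3
depth(f2(p, q, f2(f1(q, q), f3(f1(q, q), f1(p, q)), f1(f3(q, p), f1(p, q))))) = 1 + max(0, 0, 3) = 4
depth(f2(q, p, f3(f1(q, q), f1(p, q)))) = 1 + max(0, 0, 2) = 3
depth(f3(p, q)) = 1 + max(0, 0) = 1
depth(f2(p, p, p)) = 1 + max(0, 0, 0) = 1
depth(f3(f3(p, q), f2(p, p, p))) = 1 + max(1, 1) = 2
depth(f1(f3(f3(p, q), f2(p, p, p)), p)) = 1 + max(2, 0) = 3
depth(f3(f2(q, p, f3(f1(q, q), f1(p, q))), f1(f3(f3(p, q), f2(p, p, p)), p))) = 1 + max(3, 3) = 4
depth(f1(f2(p, q, f2(f1(q, q), f3(f1(q, q), f1(p, q)), f1(f3(q, p), f1(p, q)))), f3(f2(q, p, f3(f1(q, q), f1(p, q))), f1(f3(f3(p, q), f2(p, p, p)), p)))) = 1 + max(4, 4) = 5
depth(f3(f1(f2(p, q, f2(f1(q, q), f3(f1(q, q), f1(p, q)), f1(f3(q, p), f1(p, q)))), f3(f2(q, p, f3(f1(q, q), f1(p, q))), f1(f3(f3(p, q), f2(p, p, p)), p))), f3(p, q))) = 1 + max(5, 1) = 6

6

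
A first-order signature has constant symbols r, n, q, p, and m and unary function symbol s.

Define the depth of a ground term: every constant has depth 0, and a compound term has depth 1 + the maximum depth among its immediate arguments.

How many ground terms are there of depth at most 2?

15

Let N_k = |{terms of depth ≤ k}|. Then N_0 = 5 and N_k = 5 + N_{k-1} for k ≥ 1 (one summand per function symbol, arity giving the exponent).
N_0 = 5
N_1 = 5 + 5 = 10
N_2 = 5 + 10 = 15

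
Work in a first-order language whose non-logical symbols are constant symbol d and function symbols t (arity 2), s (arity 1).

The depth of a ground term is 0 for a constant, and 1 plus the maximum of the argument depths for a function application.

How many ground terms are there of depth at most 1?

If N_k denotes the number of depth-≤k ground terms, the 1 constant gives N_0 = 1, and each function symbol of arity r contributes N_{k-1}^r new terms at level k: N_k = 1 + N_{k-1}^2 + N_{k-1}.
N_0 = 1
N_1 = 1 + 1^2 + 1 = 3

3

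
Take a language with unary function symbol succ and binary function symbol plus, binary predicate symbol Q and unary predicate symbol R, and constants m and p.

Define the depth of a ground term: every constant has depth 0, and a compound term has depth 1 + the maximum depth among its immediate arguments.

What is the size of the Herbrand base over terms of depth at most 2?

First count ground terms of depth ≤ 2.
Count level by level. With function symbols succ/1, plus/2, the terms of depth ≤ k are the 2 constants together with each function applied to depth-≤(k−1) tuples, so N_k = 2 + N_{k-1} + N_{k-1}^2.
N_0 = 2
N_1 = 2 + 2 + 2^2 = 8
N_2 = 2 + 8 + 8^2 = 74
So |H| = 74.
A ground atom is a predicate applied to a tuple of terms from H, so the count is the sum over predicates of |H|^arity:
  Q: 74^2 = 5476;  R: 74
Total ground atoms: 5476 + 74 = 5550.

5550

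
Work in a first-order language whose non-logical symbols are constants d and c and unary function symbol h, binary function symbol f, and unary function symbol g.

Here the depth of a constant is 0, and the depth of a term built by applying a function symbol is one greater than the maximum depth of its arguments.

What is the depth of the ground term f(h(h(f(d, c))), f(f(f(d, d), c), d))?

depth(f(d, c)) = 1 + max(0, 0) = 1
depth(h(f(d, c))) = 1 + depth(f(d, c)) = 1 + 1 = 2
depth(h(h(f(d, c)))) = 1 + depth(h(f(d, c))) = 1 + 2 = 3
depth(f(d, d)) = 1 + max(0, 0) = 1
depth(f(f(d, d), c)) = 1 + max(1, 0) = 2
depth(f(f(f(d, d), c), d)) = 1 + max(2, 0) = 3
depth(f(h(h(f(d, c))), f(f(f(d, d), c), d))) = 1 + max(3, 3) = 4

4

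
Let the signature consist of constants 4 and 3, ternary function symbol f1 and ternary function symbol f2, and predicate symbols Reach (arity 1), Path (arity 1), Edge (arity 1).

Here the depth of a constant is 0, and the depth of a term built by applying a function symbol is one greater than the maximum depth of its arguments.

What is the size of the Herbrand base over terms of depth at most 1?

First count ground terms of depth ≤ 1.
Let N_k = |{terms of depth ≤ k}|. Then N_0 = 2 and N_k = 2 + N_{k-1}^3 + N_{k-1}^3 for k ≥ 1 (one summand per function symbol, arity giving the exponent).
N_0 = 2
N_1 = 2 + 2^3 + 2^3 = 18
So |H| = 18.
Each predicate of arity r yields |H|^r ground atoms (one per choice of an r-tuple from H):
  Reach: 18;  Path: 18;  Edge: 18
Total ground atoms: 18 + 18 + 18 = 54.

54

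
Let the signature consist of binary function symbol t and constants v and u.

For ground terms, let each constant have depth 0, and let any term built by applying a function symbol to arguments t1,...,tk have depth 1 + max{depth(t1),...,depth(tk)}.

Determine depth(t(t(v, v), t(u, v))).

depth(t(v, v)) = 1 + max(0, 0) = 1
depth(t(u, v)) = 1 + max(0, 0) = 1
depth(t(t(v, v), t(u, v))) = 1 + max(1, 1) = 2

2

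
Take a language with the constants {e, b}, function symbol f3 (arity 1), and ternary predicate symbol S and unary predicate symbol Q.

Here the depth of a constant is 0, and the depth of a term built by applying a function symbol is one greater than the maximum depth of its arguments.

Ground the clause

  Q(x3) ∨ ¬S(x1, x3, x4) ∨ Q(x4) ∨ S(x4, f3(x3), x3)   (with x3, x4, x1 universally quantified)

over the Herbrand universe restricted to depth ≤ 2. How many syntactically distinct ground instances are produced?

Ground terms of depth ≤ 2:
  Count level by level. With function symbols f3/1, the terms of depth ≤ k are the 2 constants together with each function applied to depth-≤(k−1) tuples, so N_k = 2 + N_{k-1}.
  N_0 = 2
  N_1 = 2 + 2 = 4
  N_2 = 2 + 4 = 6
So there are 6 ground terms available for substitution.
Each of x3, x4, x1 ranges independently over the available ground terms, and distinct assignments produce distinct instances.
Number of ground instances = 6^3 = 216.

216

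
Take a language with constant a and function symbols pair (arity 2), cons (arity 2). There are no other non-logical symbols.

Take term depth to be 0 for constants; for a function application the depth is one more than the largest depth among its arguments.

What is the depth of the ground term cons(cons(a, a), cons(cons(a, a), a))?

3

depth(cons(a, a)) = 1 + max(0, 0) = 1
depth(cons(cons(a, a), a)) = 1 + max(1, 0) = 2
depth(cons(cons(a, a), cons(cons(a, a), a))) = 1 + max(1, 2) = 3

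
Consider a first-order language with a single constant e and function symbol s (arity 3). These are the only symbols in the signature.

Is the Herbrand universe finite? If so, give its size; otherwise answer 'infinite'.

The signature has at least one function symbol (s, arity 3) and at least one constant (e).
Iterating s gives infinitely many distinct ground terms: e, s(e, e, e), s(s(e, e, e), s(e, e, e), s(e, e, e)), ...
So the Herbrand universe is infinite.

infinite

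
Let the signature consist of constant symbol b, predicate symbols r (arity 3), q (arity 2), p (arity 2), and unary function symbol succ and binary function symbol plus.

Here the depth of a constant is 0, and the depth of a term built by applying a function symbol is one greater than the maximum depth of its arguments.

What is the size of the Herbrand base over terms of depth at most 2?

First count ground terms of depth ≤ 2.
Let N_k = |{terms of depth ≤ k}|. Then N_0 = 1 and N_k = 1 + N_{k-1} + N_{k-1}^2 for k ≥ 1 (one summand per function symbol, arity giving the exponent).
N_0 = 1
N_1 = 1 + 1 + 1^2 = 3
N_2 = 1 + 3 + 3^2 = 13
So |H| = 13.
Each predicate of arity r yields |H|^r ground atoms (one per choice of an r-tuple from H):
  r: 13^3 = 2197;  q: 13^2 = 169;  p: 13^2 = 169
Total ground atoms: 2197 + 169 + 169 = 2535.

2535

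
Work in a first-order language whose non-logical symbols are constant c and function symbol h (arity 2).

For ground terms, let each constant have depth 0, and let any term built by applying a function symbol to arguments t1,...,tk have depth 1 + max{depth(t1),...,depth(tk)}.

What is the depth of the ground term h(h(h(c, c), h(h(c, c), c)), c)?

4

depth(h(c, c)) = 1 + max(0, 0) = 1
depth(h(h(c, c), c)) = 1 + max(1, 0) = 2
depth(h(h(c, c), h(h(c, c), c))) = 1 + max(1, 2) = 3
depth(h(h(h(c, c), h(h(c, c), c)), c)) = 1 + max(3, 0) = 4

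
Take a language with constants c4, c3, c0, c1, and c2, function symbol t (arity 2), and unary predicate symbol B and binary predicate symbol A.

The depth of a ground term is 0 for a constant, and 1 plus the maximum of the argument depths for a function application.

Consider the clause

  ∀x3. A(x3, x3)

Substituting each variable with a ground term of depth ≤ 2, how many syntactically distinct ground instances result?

905

Ground terms of depth ≤ 2:
  Let N_k = |{terms of depth ≤ k}|. Then N_0 = 5 and N_k = 5 + N_{k-1}^2 for k ≥ 1 (one summand per function symbol, arity giving the exponent).
  N_0 = 5
  N_1 = 5 + 5^2 = 30
  N_2 = 5 + 30^2 = 905
So there are 905 ground terms available for substitution.
There is 1 variable to instantiate (x3),  occurring in at least one literal, so different choices give different ground instances.
Number of ground instances = 905.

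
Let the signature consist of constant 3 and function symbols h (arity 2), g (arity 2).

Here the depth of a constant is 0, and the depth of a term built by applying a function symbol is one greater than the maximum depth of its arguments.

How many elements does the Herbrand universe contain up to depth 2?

19

Let N_k = |{terms of depth ≤ k}|. Then N_0 = 1 and N_k = 1 + N_{k-1}^2 + N_{k-1}^2 for k ≥ 1 (one summand per function symbol, arity giving the exponent).
N_0 = 1
N_1 = 1 + 1^2 + 1^2 = 3
N_2 = 1 + 3^2 + 3^2 = 19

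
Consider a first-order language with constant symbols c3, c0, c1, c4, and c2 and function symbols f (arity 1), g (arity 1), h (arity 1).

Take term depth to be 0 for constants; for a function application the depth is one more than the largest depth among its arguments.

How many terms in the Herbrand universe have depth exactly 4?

405

Let N_k = |{terms of depth ≤ k}|. Then N_0 = 5 and N_k = 5 + N_{k-1} + N_{k-1} + N_{k-1} for k ≥ 1 (one summand per function symbol, arity giving the exponent).
N_0 = 5
N_1 = 5 + 5 + 5 + 5 = 20
N_2 = 5 + 20 + 20 + 20 = 65
N_3 = 5 + 65 + 65 + 65 = 200
N_4 = 5 + 200 + 200 + 200 = 605
Terms of depth exactly 4: N_4 − N_3 = 605 − 200 = 405.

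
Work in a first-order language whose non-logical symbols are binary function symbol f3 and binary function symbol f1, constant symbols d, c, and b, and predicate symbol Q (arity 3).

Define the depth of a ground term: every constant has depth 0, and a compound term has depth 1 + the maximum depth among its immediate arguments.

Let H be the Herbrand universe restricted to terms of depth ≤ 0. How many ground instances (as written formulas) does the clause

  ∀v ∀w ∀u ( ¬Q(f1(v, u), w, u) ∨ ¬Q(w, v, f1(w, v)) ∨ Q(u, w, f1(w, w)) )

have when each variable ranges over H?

27

Ground terms of depth ≤ 0:
  Let N_k count ground terms of depth at most k. Each non-constant term of depth ≤ k is some function symbol applied to depth-≤(k−1) arguments, giving N_k = 3 + N_{k-1}^2 + N_{k-1}^2.
  N_0 = 3
So there are 3 ground terms available for substitution.
Each of v, w, u ranges independently over the available ground terms, and distinct assignments produce distinct instances.
Number of ground instances = 3^3 = 27.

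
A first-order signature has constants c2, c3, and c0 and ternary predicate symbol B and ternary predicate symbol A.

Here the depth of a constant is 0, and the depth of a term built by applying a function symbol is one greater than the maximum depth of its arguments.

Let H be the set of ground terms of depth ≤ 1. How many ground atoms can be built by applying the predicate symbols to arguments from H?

54

First count ground terms of depth ≤ 1.
With no function symbols every ground term is a constant, so there are exactly 3 ground terms at every depth bound.
N_0 = 3
N_1 = 3
So |H| = 3.
Each predicate of arity r yields |H|^r ground atoms (one per choice of an r-tuple from H):
  B: 3^3 = 27;  A: 3^3 = 27
Total ground atoms: 27 + 27 = 54.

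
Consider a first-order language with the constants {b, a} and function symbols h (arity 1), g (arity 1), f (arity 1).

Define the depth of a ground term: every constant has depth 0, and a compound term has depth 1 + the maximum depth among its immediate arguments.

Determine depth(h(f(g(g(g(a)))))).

depth(g(a)) = 1 + depth(a) = 1 + 0 = 1
depth(g(g(a))) = 1 + depth(g(a)) = 1 + 1 = 2
depth(g(g(g(a)))) = 1 + depth(g(g(a))) = 1 + 2 = 3
depth(f(g(g(g(a))))) = 1 + depth(g(g(g(a)))) = 1 + 3 = 4
depth(h(f(g(g(g(a)))))) = 1 + depth(f(g(g(g(a))))) = 1 + 4 = 5

5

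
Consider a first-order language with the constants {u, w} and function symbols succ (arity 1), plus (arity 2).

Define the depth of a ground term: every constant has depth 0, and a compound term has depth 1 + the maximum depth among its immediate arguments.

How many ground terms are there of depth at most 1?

If N_k denotes the number of depth-≤k ground terms, the 2 constants give N_0 = 2, and each function symbol of arity r contributes N_{k-1}^r new terms at level k: N_k = 2 + N_{k-1} + N_{k-1}^2.
N_0 = 2
N_1 = 2 + 2 + 2^2 = 8

8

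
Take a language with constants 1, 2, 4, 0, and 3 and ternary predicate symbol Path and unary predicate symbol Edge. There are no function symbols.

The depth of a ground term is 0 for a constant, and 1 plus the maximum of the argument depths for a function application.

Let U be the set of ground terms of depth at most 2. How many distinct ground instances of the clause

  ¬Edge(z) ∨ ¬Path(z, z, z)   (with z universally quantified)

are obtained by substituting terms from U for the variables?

Ground terms of depth ≤ 2:
  With no function symbols every ground term is a constant, so there are exactly 5 ground terms at every depth bound.
  N_0 = 5
  N_1 = 5
  N_2 = 5
  Explicitly: 1, 2, 4, 0, 3.
So there are 5 ground terms available for substitution.
The clause has 1 distinct variable (z), which appears in the body. In the free term algebra distinct substitutions yield syntactically distinct ground instances.
Number of ground instances = 5.

5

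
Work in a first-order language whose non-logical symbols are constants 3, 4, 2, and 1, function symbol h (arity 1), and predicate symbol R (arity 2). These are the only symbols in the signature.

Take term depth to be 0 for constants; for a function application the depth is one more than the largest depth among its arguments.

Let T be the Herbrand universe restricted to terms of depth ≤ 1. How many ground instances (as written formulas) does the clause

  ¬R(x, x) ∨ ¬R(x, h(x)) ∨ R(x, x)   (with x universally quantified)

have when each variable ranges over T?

8

Ground terms of depth ≤ 1:
  Count level by level. With function symbols h/1, the terms of depth ≤ k are the 4 constants together with each function applied to depth-≤(k−1) tuples, so N_k = 4 + N_{k-1}.
  N_0 = 4
  N_1 = 4 + 4 = 8
  Explicitly: 3, 4, 2, 1, h(3), h(4), h(2), h(1).
So there are 8 ground terms available for substitution.
The variable x ranges independently over the available ground terms, and distinct assignments produce distinct instances.
Number of ground instances = 8.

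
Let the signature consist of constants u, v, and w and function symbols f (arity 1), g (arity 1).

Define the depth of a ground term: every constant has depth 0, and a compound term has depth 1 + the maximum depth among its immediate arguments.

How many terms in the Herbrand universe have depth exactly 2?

12

Write N_k for the number of ground terms of depth ≤ k. A term of depth ≤ k is either a constant or a function symbol applied to arguments of depth ≤ k−1, so N_k = 3 + N_{k-1} + N_{k-1}.
N_0 = 3
N_1 = 3 + 3 + 3 = 9
N_2 = 3 + 9 + 9 = 21
Terms of depth exactly 2: N_2 − N_1 = 21 − 9 = 12.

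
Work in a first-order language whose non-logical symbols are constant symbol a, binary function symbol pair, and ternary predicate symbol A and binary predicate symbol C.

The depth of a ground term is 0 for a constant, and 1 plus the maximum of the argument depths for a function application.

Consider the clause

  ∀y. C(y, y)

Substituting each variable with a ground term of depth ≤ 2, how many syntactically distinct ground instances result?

5

Ground terms of depth ≤ 2:
  Write N_k for the number of ground terms of depth ≤ k. A term of depth ≤ k is either a constant or a function symbol applied to arguments of depth ≤ k−1, so N_k = 1 + N_{k-1}^2.
  N_0 = 1
  N_1 = 1 + 1^2 = 2
  N_2 = 1 + 2^2 = 5
So there are 5 ground terms available for substitution.
The clause has 1 distinct variable (y), which appears in the body. In the free term algebra distinct substitutions yield syntactically distinct ground instances.
Number of ground instances = 5.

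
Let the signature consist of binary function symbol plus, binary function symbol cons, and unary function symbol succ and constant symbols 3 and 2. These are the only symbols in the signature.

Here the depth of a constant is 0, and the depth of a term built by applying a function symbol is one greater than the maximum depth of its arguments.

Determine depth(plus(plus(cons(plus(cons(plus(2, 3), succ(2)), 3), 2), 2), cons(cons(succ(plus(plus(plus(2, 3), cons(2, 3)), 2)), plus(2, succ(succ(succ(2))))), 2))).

depth(plus(2, 3)) = 1 + max(0, 0) = 1
depth(succ(2)) = 1 + depth(2) = 1 + 0 = 1
depth(cons(plus(2, 3), succ(2))) = 1 + max(1, 1) = 2
depth(plus(cons(plus(2, 3), succ(2)), 3)) = 1 + max(2, 0) = 3
depth(cons(plus(cons(plus(2, 3), succ(2)), 3), 2)) = 1 + max(3, 0) = 4
depth(plus(cons(plus(cons(plus(2, 3), succ(2)), 3), 2), 2)) = 1 + max(4, 0) = 5
depth(cons(2, 3)) = 1 + max(0, 0) = 1
depth(plus(plus(2, 3), cons(2, 3))) = 1 + max(1, 1) = 2
depth(plus(plus(plus(2, 3), cons(2, 3)), 2)) = 1 + max(2, 0) = 3
depth(succ(plus(plus(plus(2, 3), cons(2, 3)), 2))) = 1 + depth(plus(plus(plus(2, 3), cons(2, 3)), 2)) = 1 + 3 = 4
depth(succ(succ(2))) = 1 + depth(succ(2)) = 1 + 1 = 2
depth(succ(succ(succ(2)))) = 1 + depth(succ(succ(2))) = 1 + 2 = 3
depth(plus(2, succ(succ(succ(2))))) = 1 + max(0, 3) = 4
depth(cons(succ(plus(plus(plus(2, 3), cons(2, 3)), 2)), plus(2, succ(succ(succ(2)))))) = 1 + max(4, 4) = 5
depth(cons(cons(succ(plus(plus(plus(2, 3), cons(2, 3)), 2)), plus(2, succ(succ(succ(2))))), 2)) = 1 + max(5, 0) = 6
depth(plus(plus(cons(plus(cons(plus(2, 3), succ(2)), 3), 2), 2), cons(cons(succ(plus(plus(plus(2, 3), cons(2, 3)), 2)), plus(2, succ(succ(succ(2))))), 2))) = 1 + max(5, 6) = 7

7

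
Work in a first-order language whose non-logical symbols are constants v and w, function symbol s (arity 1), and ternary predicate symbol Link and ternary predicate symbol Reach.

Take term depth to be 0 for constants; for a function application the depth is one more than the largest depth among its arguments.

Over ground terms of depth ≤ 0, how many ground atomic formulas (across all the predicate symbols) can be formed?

16

First count ground terms of depth ≤ 0.
If N_k denotes the number of depth-≤k ground terms, the 2 constants give N_0 = 2, and each function symbol of arity r contributes N_{k-1}^r new terms at level k: N_k = 2 + N_{k-1}.
N_0 = 2
So |H| = 2.
For each predicate symbol, the number of ground atoms is |H| raised to its arity; summing:
  Link: 2^3 = 8;  Reach: 2^3 = 8
Total ground atoms: 8 + 8 = 16.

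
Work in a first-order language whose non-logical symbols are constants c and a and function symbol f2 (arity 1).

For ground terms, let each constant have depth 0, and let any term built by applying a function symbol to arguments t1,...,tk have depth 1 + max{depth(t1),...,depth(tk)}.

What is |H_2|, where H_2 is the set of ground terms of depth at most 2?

6

Let N_k count ground terms of depth at most k. Each non-constant term of depth ≤ k is some function symbol applied to depth-≤(k−1) arguments, giving N_k = 2 + N_{k-1}.
N_0 = 2
N_1 = 2 + 2 = 4
N_2 = 2 + 4 = 6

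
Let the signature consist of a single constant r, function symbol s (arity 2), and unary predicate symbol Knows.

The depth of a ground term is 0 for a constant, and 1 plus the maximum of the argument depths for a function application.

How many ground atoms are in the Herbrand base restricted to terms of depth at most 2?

5

First count ground terms of depth ≤ 2.
Count level by level. With function symbols s/2, the terms of depth ≤ k are the 1 constant together with each function applied to depth-≤(k−1) tuples, so N_k = 1 + N_{k-1}^2.
N_0 = 1
N_1 = 1 + 1^2 = 2
N_2 = 1 + 2^2 = 5
Explicitly: r, s(r, r), s(r, s(r, r)), s(s(r, r), r), s(s(r, r), s(r, r)).
So |H| = 5.
Ground atoms are formed by filling each argument slot of a predicate with a term from H, so an r-ary predicate gives |H|^r atoms:
  Knows: 5
Total ground atoms: 5.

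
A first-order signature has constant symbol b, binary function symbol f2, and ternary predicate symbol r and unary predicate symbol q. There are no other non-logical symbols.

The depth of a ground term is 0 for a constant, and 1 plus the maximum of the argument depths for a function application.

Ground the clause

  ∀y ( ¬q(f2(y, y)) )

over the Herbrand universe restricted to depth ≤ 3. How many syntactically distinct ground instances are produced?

Ground terms of depth ≤ 3:
  Let N_k count ground terms of depth at most k. Each non-constant term of depth ≤ k is some function symbol applied to depth-≤(k−1) arguments, giving N_k = 1 + N_{k-1}^2.
  N_0 = 1
  N_1 = 1 + 1^2 = 2
  N_2 = 1 + 2^2 = 5
  N_3 = 1 + 5^2 = 26
So there are 26 ground terms available for substitution.
The clause has 1 distinct variable (y), which appears in the body. In the free term algebra distinct substitutions yield syntactically distinct ground instances.
Number of ground instances = 26.

26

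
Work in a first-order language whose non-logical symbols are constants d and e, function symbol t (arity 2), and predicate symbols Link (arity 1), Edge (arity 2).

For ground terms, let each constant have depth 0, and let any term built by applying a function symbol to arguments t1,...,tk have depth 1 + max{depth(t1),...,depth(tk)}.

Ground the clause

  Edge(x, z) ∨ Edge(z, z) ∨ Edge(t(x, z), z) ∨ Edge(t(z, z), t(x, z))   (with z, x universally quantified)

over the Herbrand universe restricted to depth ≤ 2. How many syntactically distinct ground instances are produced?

Ground terms of depth ≤ 2:
  Let N_k count ground terms of depth at most k. Each non-constant term of depth ≤ k is some function symbol applied to depth-≤(k−1) arguments, giving N_k = 2 + N_{k-1}^2.
  N_0 = 2
  N_1 = 2 + 2^2 = 6
  N_2 = 2 + 6^2 = 38
So there are 38 ground terms available for substitution.
The clause has 2 distinct variables (z, x), each appearing in the body. In the free term algebra distinct substitutions yield syntactically distinct ground instances.
Number of ground instances = 38^2 = 1444.

1444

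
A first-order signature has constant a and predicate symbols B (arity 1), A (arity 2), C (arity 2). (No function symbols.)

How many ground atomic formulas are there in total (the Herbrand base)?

3

With no function symbols, the Herbrand universe is just the 1 constant.
Ground atoms per predicate: B: 1, A: 1^2 = 1, C: 1^2 = 1.
Herbrand base size = 1 + 1 + 1 = 3.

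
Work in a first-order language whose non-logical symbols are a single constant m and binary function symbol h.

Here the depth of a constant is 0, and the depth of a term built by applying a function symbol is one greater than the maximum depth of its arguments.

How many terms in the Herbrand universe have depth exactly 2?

Count level by level. With function symbols h/2, the terms of depth ≤ k are the 1 constant together with each function applied to depth-≤(k−1) tuples, so N_k = 1 + N_{k-1}^2.
N_0 = 1
N_1 = 1 + 1^2 = 2
N_2 = 1 + 2^2 = 5
Terms of depth exactly 2: N_2 − N_1 = 5 − 2 = 3.

3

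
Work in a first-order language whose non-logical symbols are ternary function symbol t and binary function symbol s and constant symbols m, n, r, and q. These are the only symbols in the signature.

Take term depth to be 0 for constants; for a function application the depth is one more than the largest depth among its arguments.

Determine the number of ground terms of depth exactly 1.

Let N_k count ground terms of depth at most k. Each non-constant term of depth ≤ k is some function symbol applied to depth-≤(k−1) arguments, giving N_k = 4 + N_{k-1}^3 + N_{k-1}^2.
N_0 = 4
N_1 = 4 + 4^3 + 4^2 = 84
Terms of depth exactly 1: N_1 − N_0 = 84 − 4 = 80.

80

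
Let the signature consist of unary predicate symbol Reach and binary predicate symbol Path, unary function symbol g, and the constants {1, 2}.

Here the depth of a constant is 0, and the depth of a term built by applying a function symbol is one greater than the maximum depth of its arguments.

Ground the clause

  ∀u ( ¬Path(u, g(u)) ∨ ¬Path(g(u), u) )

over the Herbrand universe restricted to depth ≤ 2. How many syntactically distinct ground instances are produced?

6

Ground terms of depth ≤ 2:
  If N_k denotes the number of depth-≤k ground terms, the 2 constants give N_0 = 2, and each function symbol of arity r contributes N_{k-1}^r new terms at level k: N_k = 2 + N_{k-1}.
  N_0 = 2
  N_1 = 2 + 2 = 4
  N_2 = 2 + 4 = 6
  Explicitly: 1, 2, g(1), g(2), g(g(1)), g(g(2)).
So there are 6 ground terms available for substitution.
There is 1 variable to instantiate (u),  occurring in at least one literal, so different choices give different ground instances.
Number of ground instances = 6.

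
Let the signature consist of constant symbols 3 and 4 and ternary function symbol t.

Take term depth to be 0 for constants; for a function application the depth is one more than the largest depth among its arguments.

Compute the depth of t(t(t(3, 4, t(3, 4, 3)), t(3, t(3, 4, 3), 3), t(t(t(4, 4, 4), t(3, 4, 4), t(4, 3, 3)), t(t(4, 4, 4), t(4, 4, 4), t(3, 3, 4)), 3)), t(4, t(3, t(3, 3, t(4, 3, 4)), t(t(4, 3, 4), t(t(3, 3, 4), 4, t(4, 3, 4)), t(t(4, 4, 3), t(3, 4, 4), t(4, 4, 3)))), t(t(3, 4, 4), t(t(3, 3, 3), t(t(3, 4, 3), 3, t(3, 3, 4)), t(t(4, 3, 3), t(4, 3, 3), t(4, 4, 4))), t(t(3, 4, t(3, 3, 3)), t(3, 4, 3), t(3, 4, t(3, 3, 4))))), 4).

depth(t(3, 4, 3)) = 1 + max(0, 0, 0) = 1
depth(t(3, 4, t(3, 4, 3))) = 1 + max(0, 0, 1) = 2
depth(t(3, t(3, 4, 3), 3)) = 1 + max(0, 1, 0) = 2
depth(t(4, 4, 4)) = 1 + max(0, 0, 0) = 1
depth(t(3, 4, 4)) = 1 + max(0, 0, 0) = 1
depth(t(4, 3, 3)) = 1 + max(0, 0, 0) = 1
depth(t(t(4, 4, 4), t(3, 4, 4), t(4, 3, 3))) = 1 + max(1, 1, 1) = 2
depth(t(3, 3, 4)) = 1 + max(0, 0, 0) = 1
depth(t(t(4, 4, 4), t(4, 4, 4), t(3, 3, 4))) = 1 + max(1, 1, 1) = 2
depth(t(t(t(4, 4, 4), t(3, 4, 4), t(4, 3, 3)), t(t(4, 4, 4), t(4, 4, 4), t(3, 3, 4)), 3)) = 1 + max(2, 2, 0) = 3
depth(t(t(3, 4, t(3, 4, 3)), t(3, t(3, 4, 3), 3), t(t(t(4, 4, 4), t(3, 4, 4), t(4, 3, 3)), t(t(4, 4, 4), t(4, 4, 4), t(3, 3, 4)), 3))) = 1 + max(2, 2, 3) = 4
depth(t(4, 3, 4)) = 1 + max(0, 0, 0) = 1
depth(t(3, 3, t(4, 3, 4))) = 1 + max(0, 0, 1) = 2
depth(t(t(3, 3, 4), 4, t(4, 3, 4))) = 1 + max(1, 0, 1) = 2
depth(t(4, 4, 3)) = 1 + max(0, 0, 0) = 1
depth(t(t(4, 4, 3), t(3, 4, 4), t(4, 4, 3))) = 1 + max(1, 1, 1) = 2
depth(t(t(4, 3, 4), t(t(3, 3, 4), 4, t(4, 3, 4)), t(t(4, 4, 3), t(3, 4, 4), t(4, 4, 3)))) = 1 + max(1, 2, 2) = 3
depth(t(3, t(3, 3, t(4, 3, 4)), t(t(4, 3, 4), t(t(3, 3, 4), 4, t(4, 3, 4)), t(t(4, 4, 3), t(3, 4, 4), t(4, 4, 3))))) = 1 + max(0, 2, 3) = 4
depth(t(3, 3, 3)) = 1 + max(0, 0, 0) = 1
depth(t(t(3, 4, 3), 3, t(3, 3, 4))) = 1 + max(1, 0, 1) = 2
depth(t(t(4, 3, 3), t(4, 3, 3), t(4, 4, 4))) = 1 + max(1, 1, 1) = 2
depth(t(t(3, 3, 3), t(t(3, 4, 3), 3, t(3, 3, 4)), t(t(4, 3, 3), t(4, 3, 3), t(4, 4, 4)))) = 1 + max(1, 2, 2) = 3
depth(t(3, 4, t(3, 3, 3))) = 1 + max(0, 0, 1) = 2
depth(t(3, 4, t(3, 3, 4))) = 1 + max(0, 0, 1) = 2
depth(t(t(3, 4, t(3, 3, 3)), t(3, 4, 3), t(3, 4, t(3, 3, 4)))) = 1 + max(2, 1, 2) = 3
depth(t(t(3, 4, 4), t(t(3, 3, 3), t(t(3, 4, 3), 3, t(3, 3, 4)), t(t(4, 3, 3), t(4, 3, 3), t(4, 4, 4))), t(t(3, 4, t(3, 3, 3)), t(3, 4, 3), t(3, 4, t(3, 3, 4))))) = 1 + max(1, 3, 3) = 4
depth(t(4, t(3, t(3, 3, t(4, 3, 4)), t(t(4, 3, 4), t(t(3, 3, 4), 4, t(4, 3, 4)), t(t(4, 4, 3), t(3, 4, 4), t(4, 4, 3)))), t(t(3, 4, 4), t(t(3, 3, 3), t(t(3, 4, 3), 3, t(3, 3, 4)), t(t(4, 3, 3), t(4, 3, 3), t(4, 4, 4))), t(t(3, 4, t(3, 3, 3)), t(3, 4, 3), t(3, 4, t(3, 3, 4)))))) = 1 + max(0, 4, 4) = 5
depth(t(t(t(3, 4, t(3, 4, 3)), t(3, t(3, 4, 3), 3), t(t(t(4, 4, 4), t(3, 4, 4), t(4, 3, 3)), t(t(4, 4, 4), t(4, 4, 4), t(3, 3, 4)), 3)), t(4, t(3, t(3, 3, t(4, 3, 4)), t(t(4, 3, 4), t(t(3, 3, 4), 4, t(4, 3, 4)), t(t(4, 4, 3), t(3, 4, 4), t(4, 4, 3)))), t(t(3, 4, 4), t(t(3, 3, 3), t(t(3, 4, 3), 3, t(3, 3, 4)), t(t(4, 3, 3), t(4, 3, 3), t(4, 4, 4))), t(t(3, 4, t(3, 3, 3)), t(3, 4, 3), t(3, 4, t(3, 3, 4))))), 4)) = 1 + max(4, 5, 0) = 6

6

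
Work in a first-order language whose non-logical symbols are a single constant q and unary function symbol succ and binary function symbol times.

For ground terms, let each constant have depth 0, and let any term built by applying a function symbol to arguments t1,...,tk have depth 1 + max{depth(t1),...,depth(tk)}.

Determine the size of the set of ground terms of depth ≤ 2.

13

Let N_k count ground terms of depth at most k. Each non-constant term of depth ≤ k is some function symbol applied to depth-≤(k−1) arguments, giving N_k = 1 + N_{k-1} + N_{k-1}^2.
N_0 = 1
N_1 = 1 + 1 + 1^2 = 3
N_2 = 1 + 3 + 3^2 = 13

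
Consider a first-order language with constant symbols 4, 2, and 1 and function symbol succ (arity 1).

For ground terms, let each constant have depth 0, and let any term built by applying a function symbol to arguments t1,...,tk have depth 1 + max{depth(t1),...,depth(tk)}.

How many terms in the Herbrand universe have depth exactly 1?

Count level by level. With function symbols succ/1, the terms of depth ≤ k are the 3 constants together with each function applied to depth-≤(k−1) tuples, so N_k = 3 + N_{k-1}.
N_0 = 3
N_1 = 3 + 3 = 6
Terms of depth exactly 1: N_1 − N_0 = 6 − 3 = 3.

3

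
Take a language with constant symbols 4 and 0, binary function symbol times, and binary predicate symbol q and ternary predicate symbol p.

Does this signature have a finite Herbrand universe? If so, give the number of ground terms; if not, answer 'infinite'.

infinite

The signature has at least one function symbol (times, arity 2) and at least one constant (4).
Iterating times gives infinitely many distinct ground terms: 4, times(4, 4), times(times(4, 4), times(4, 4)), ...
So the Herbrand universe is infinite.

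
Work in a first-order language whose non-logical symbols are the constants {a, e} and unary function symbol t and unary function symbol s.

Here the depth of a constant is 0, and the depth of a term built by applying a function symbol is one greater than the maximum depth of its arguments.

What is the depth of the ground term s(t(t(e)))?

depth(t(e)) = 1 + depth(e) = 1 + 0 = 1
depth(t(t(e))) = 1 + depth(t(e)) = 1 + 1 = 2
depth(s(t(t(e)))) = 1 + depth(t(t(e))) = 1 + 2 = 3

3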